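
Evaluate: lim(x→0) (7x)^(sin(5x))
This is an exponential indeterminate form.

For exponential indeterminate forms, take the natural log:
  Let L = lim(x→0) (7x)^(sin(5x))
  Then ln(L) = lim(x→0) [exponent × ln(base)]
  Evaluate using L'Hôpital or standard limits, then exponentiate.
  L = 1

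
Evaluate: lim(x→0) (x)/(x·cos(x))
This is a 0/0 indeterminate form.

Apply L'Hôpital's rule: differentiate numerator and denominator separately.
  f(x) = x   ⇒   f'(x) = 1
  g(x) = x·cos(x)   ⇒   g'(x) = -x·sin(x) + cos(x)
  lim(x→0) f'(x)/g'(x) = lim(x→0) (1)/(-x·sin(x) + cos(x))
  = 1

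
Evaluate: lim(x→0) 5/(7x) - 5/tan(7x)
This is an ∞-∞ indeterminate form.

Combine fractions or rationalize to convert ∞-∞ to 0/0 form:
  lim(x→0) 5/(7x) - 5/tan(7x) = 0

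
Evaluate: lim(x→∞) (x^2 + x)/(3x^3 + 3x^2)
This is an ∞/∞ indeterminate form.

Apply L'Hôpital's rule: differentiate numerator and denominator separately.
  f(x) = x^2 + x   ⇒   f'(x) = 2·x + 1
  g(x) = 3·x^3 + 3·x^2   ⇒   g'(x) = 9·x^2 + 6·x
  lim(x→∞) f'(x)/g'(x) = lim(x→∞) (2·x + 1)/(9·x^2 + 6·x)
  = 0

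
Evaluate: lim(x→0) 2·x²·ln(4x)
This is a 0·∞ indeterminate form.

Rewrite 0·∞ as a quotient (0/0 or ∞/∞ form), then apply L'Hôpital's rule:
  lim(x→0) 2·x²·ln(4x) = 0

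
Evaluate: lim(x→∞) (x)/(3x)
This is an ∞/∞ indeterminate form.

Apply L'Hôpital's rule: differentiate numerator and denominator separately.
  f(x) = x   ⇒   f'(x) = 1
  g(x) = 3·x   ⇒   g'(x) = 3
  lim(x→∞) f'(x)/g'(x) = lim(x→∞) (1)/(3)
  = 1/3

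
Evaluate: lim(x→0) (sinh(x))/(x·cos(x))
This is a 0/0 indeterminate form.

Apply L'Hôpital's rule: differentiate numerator and denominator separately.
  f(x) = sinh(x)   ⇒   f'(x) = cosh(x)
  g(x) = x·cos(x)   ⇒   g'(x) = -x·sin(x) + cos(x)
  lim(x→0) f'(x)/g'(x) = lim(x→0) (cosh(x))/(-x·sin(x) + cos(x))
  = 1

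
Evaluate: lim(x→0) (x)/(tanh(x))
This is a 0/0 indeterminate form.

Apply L'Hôpital's rule: differentiate numerator and denominator separately.
  f(x) = x   ⇒   f'(x) = 1
  g(x) = tanh(x)   ⇒   g'(x) = 1 - tanh(x)^2
  lim(x→0) f'(x)/g'(x) = lim(x→0) (1)/(1 - tanh(x)^2)
  = 1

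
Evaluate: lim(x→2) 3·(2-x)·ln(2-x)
This is a 0·∞ indeterminate form.

Rewrite 0·∞ as a quotient (0/0 or ∞/∞ form), then apply L'Hôpital's rule:
  lim(x→2) 3·(2-x)·ln(2-x) = 0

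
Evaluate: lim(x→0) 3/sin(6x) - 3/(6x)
This is an ∞-∞ indeterminate form.

Combine fractions or rationalize to convert ∞-∞ to 0/0 form:
  lim(x→0) 3/sin(6x) - 3/(6x) = 0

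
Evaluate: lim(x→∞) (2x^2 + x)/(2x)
This is an ∞/∞ indeterminate form.

Apply L'Hôpital's rule: differentiate numerator and denominator separately.
  f(x) = 2·x^2 + x   ⇒   f'(x) = 4·x + 1
  g(x) = 2·x   ⇒   g'(x) = 2
  lim(x→∞) f'(x)/g'(x) = lim(x→∞) (4·x + 1)/(2)
  = ∞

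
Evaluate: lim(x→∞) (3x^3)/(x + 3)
This is an ∞/∞ indeterminate form.

Apply L'Hôpital's rule: differentiate numerator and denominator separately.
  f(x) = 3·x^3   ⇒   f'(x) = 9·x^2
  g(x) = x + 3   ⇒   g'(x) = 1
  lim(x→∞) f'(x)/g'(x) = lim(x→∞) (9·x^2)/(1)
  = ∞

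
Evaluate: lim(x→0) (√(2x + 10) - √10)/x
This is a standard limit.

Factor or rationalize the expression:
  lim(x→0) (√(2x + 10) - √10)/x = sqrt(10)/10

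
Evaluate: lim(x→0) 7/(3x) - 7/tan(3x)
This is an ∞-∞ indeterminate form.

Combine fractions or rationalize to convert ∞-∞ to 0/0 form:
  lim(x→0) 7/(3x) - 7/tan(3x) = 0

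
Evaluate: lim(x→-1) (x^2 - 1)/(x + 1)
This is a standard limit.

Factor or rationalize the expression:
  lim(x→-1) (x^2 - 1)/(x + 1) = -2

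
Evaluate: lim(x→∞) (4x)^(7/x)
This is an exponential indeterminate form.

For exponential indeterminate forms, take the natural log:
  Let L = lim(x→∞) (4x)^(7/x)
  Then ln(L) = lim(x→∞) [exponent × ln(base)]
  Evaluate using L'Hôpital or standard limits, then exponentiate.
  L = 1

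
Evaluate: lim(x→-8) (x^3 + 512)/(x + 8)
This is a standard limit.

Factor or rationalize the expression:
  lim(x→-8) (x^3 + 512)/(x + 8) = 192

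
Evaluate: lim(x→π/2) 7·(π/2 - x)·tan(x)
This is a 0·∞ indeterminate form.

Rewrite 0·∞ as a quotient (0/0 or ∞/∞ form), then apply L'Hôpital's rule:
  lim(x→π/2) 7·(π/2 - x)·tan(x) = 7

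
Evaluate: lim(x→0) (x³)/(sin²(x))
This is a 0/0 indeterminate form.

Apply L'Hôpital's rule: differentiate numerator and denominator separately.
  f(x) = x^3   ⇒   f'(x) = 3·x^2
  g(x) = sin(x)^2   ⇒   g'(x) = 2·sin(x)·cos(x)
  lim(x→0) f'(x)/g'(x) = lim(x→0) (3·x^2)/(2·sin(x)·cos(x))
  = 0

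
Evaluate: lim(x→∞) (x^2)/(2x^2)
This is an ∞/∞ indeterminate form.

Apply L'Hôpital's rule: differentiate numerator and denominator separately.
  f(x) = x^2   ⇒   f'(x) = 2·x
  g(x) = 2·x^2   ⇒   g'(x) = 4·x
  lim(x→∞) f'(x)/g'(x) = lim(x→∞) (2·x)/(4·x)
  = 1/2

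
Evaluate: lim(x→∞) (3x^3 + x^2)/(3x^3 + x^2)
This is an ∞/∞ indeterminate form.

Apply L'Hôpital's rule: differentiate numerator and denominator separately.
  f(x) = 3·x^3 + x^2   ⇒   f'(x) = 9·x^2 + 2·x
  g(x) = 3·x^3 + x^2   ⇒   g'(x) = 9·x^2 + 2·x
  lim(x→∞) f'(x)/g'(x) = lim(x→∞) (9·x^2 + 2·x)/(9·x^2 + 2·x)
  = 1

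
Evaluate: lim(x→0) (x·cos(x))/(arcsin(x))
This is a 0/0 indeterminate form.

Apply L'Hôpital's rule: differentiate numerator and denominator separately.
  f(x) = x·cos(x)   ⇒   f'(x) = -x·sin(x) + cos(x)
  g(x) = asin(x)   ⇒   g'(x) = 1/sqrt(1 - x^2)
  lim(x→0) f'(x)/g'(x) = lim(x→0) (-x·sin(x) + cos(x))/(1/sqrt(1 - x^2))
  = 1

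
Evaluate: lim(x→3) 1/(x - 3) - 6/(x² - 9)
This is an ∞-∞ indeterminate form.

Combine fractions or rationalize to convert ∞-∞ to 0/0 form:
  lim(x→3) 1/(x - 3) - 6/(x² - 9) = 1/6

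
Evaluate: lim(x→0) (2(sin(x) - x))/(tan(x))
This is a 0/0 indeterminate form.

Apply L'Hôpital's rule: differentiate numerator and denominator separately.
  f(x) = -2·x + 2·sin(x)   ⇒   f'(x) = 2·cos(x) - 2
  g(x) = tan(x)   ⇒   g'(x) = tan(x)^2 + 1
  lim(x→0) f'(x)/g'(x) = lim(x→0) (2·cos(x) - 2)/(tan(x)^2 + 1)
  = 0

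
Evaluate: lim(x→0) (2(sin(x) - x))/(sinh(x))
This is a 0/0 indeterminate form.

Apply L'Hôpital's rule: differentiate numerator and denominator separately.
  f(x) = -2·x + 2·sin(x)   ⇒   f'(x) = 2·cos(x) - 2
  g(x) = sinh(x)   ⇒   g'(x) = cosh(x)
  lim(x→0) f'(x)/g'(x) = lim(x→0) (2·cos(x) - 2)/(cosh(x))
  = 0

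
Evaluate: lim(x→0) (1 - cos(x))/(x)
This is a 0/0 indeterminate form.

Apply L'Hôpital's rule: differentiate numerator and denominator separately.
  f(x) = 1 - cos(x)   ⇒   f'(x) = sin(x)
  g(x) = x   ⇒   g'(x) = 1
  lim(x→0) f'(x)/g'(x) = lim(x→0) (sin(x))/(1)
  = 0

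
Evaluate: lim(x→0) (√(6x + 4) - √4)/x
This is a standard limit.

Factor or rationalize the expression:
  lim(x→0) (√(6x + 4) - √4)/x = 3/2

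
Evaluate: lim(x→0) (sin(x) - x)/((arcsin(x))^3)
This is a 0/0 indeterminate form.

Apply L'Hôpital's rule: differentiate numerator and denominator separately.
  f(x) = -x + sin(x)   ⇒   f'(x) = cos(x) - 1
  g(x) = asin(x)^3   ⇒   g'(x) = 3·asin(x)^2/sqrt(1 - x^2)
  lim(x→0) f'(x)/g'(x) = lim(x→0) (cos(x) - 1)/(3·asin(x)^2/sqrt(1 - x^2))
  = -1/6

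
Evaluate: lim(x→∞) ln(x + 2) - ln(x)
This is an ∞-∞ indeterminate form.

Combine fractions or rationalize to convert ∞-∞ to 0/0 form:
  lim(x→∞) ln(x + 2) - ln(x) = 0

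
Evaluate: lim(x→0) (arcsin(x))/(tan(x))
This is a 0/0 indeterminate form.

Apply L'Hôpital's rule: differentiate numerator and denominator separately.
  f(x) = asin(x)   ⇒   f'(x) = 1/sqrt(1 - x^2)
  g(x) = tan(x)   ⇒   g'(x) = tan(x)^2 + 1
  lim(x→0) f'(x)/g'(x) = lim(x→0) (1/sqrt(1 - x^2))/(tan(x)^2 + 1)
  = 1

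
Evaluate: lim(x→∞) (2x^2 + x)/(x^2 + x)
This is an ∞/∞ indeterminate form.

Apply L'Hôpital's rule: differentiate numerator and denominator separately.
  f(x) = 2·x^2 + x   ⇒   f'(x) = 4·x + 1
  g(x) = x^2 + x   ⇒   g'(x) = 2·x + 1
  lim(x→∞) f'(x)/g'(x) = lim(x→∞) (4·x + 1)/(2·x + 1)
  = 2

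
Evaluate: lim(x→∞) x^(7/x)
This is an exponential indeterminate form.

For exponential indeterminate forms, take the natural log:
  Let L = lim(x→∞) x^(7/x)
  Then ln(L) = lim(x→∞) [exponent × ln(base)]
  Evaluate using L'Hôpital or standard limits, then exponentiate.
  L = 1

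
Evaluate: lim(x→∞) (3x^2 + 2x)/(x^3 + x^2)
This is an ∞/∞ indeterminate form.

Apply L'Hôpital's rule: differentiate numerator and denominator separately.
  f(x) = 3·x^2 + 2·x   ⇒   f'(x) = 6·x + 2
  g(x) = x^3 + x^2   ⇒   g'(x) = 3·x^2 + 2·x
  lim(x→∞) f'(x)/g'(x) = lim(x→∞) (6·x + 2)/(3·x^2 + 2·x)
  = 0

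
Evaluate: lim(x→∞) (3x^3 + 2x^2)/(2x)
This is an ∞/∞ indeterminate form.

Apply L'Hôpital's rule: differentiate numerator and denominator separately.
  f(x) = 3·x^3 + 2·x^2   ⇒   f'(x) = 9·x^2 + 4·x
  g(x) = 2·x   ⇒   g'(x) = 2
  lim(x→∞) f'(x)/g'(x) = lim(x→∞) (9·x^2 + 4·x)/(2)
  = ∞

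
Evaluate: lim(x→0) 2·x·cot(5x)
This is a 0·∞ indeterminate form.

Rewrite 0·∞ as a quotient (0/0 or ∞/∞ form), then apply L'Hôpital's rule:
  lim(x→0) 2·x·cot(5x) = 2/5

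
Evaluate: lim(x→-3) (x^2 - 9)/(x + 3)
This is a standard limit.

Factor or rationalize the expression:
  lim(x→-3) (x^2 - 9)/(x + 3) = -6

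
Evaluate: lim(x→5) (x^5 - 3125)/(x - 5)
This is a standard limit.

Factor or rationalize the expression:
  lim(x→5) (x^5 - 3125)/(x - 5) = 3125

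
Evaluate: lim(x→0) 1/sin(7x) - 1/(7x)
This is an ∞-∞ indeterminate form.

Combine fractions or rationalize to convert ∞-∞ to 0/0 form:
  lim(x→0) 1/sin(7x) - 1/(7x) = 0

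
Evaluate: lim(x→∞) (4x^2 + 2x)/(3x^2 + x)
This is an ∞/∞ indeterminate form.

Apply L'Hôpital's rule: differentiate numerator and denominator separately.
  f(x) = 4·x^2 + 2·x   ⇒   f'(x) = 8·x + 2
  g(x) = 3·x^2 + x   ⇒   g'(x) = 6·x + 1
  lim(x→∞) f'(x)/g'(x) = lim(x→∞) (8·x + 2)/(6·x + 1)
  = 4/3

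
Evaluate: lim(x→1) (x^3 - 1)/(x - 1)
This is a standard limit.

Factor or rationalize the expression:
  lim(x→1) (x^3 - 1)/(x - 1) = 3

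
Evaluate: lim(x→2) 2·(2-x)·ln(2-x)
This is a 0·∞ indeterminate form.

Rewrite 0·∞ as a quotient (0/0 or ∞/∞ form), then apply L'Hôpital's rule:
  lim(x→2) 2·(2-x)·ln(2-x) = 0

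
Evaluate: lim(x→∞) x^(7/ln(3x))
This is an exponential indeterminate form.

For exponential indeterminate forms, take the natural log:
  Let L = lim(x→∞) x^(7/ln(3x))
  Then ln(L) = lim(x→∞) [exponent × ln(base)]
  Evaluate using L'Hôpital or standard limits, then exponentiate.
  L = e^(7)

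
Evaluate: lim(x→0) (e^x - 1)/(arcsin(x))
This is a 0/0 indeterminate form.

Apply L'Hôpital's rule: differentiate numerator and denominator separately.
  f(x) = e^(x) - 1   ⇒   f'(x) = e^(x)
  g(x) = asin(x)   ⇒   g'(x) = 1/sqrt(1 - x^2)
  lim(x→0) f'(x)/g'(x) = lim(x→0) (e^(x))/(1/sqrt(1 - x^2))
  = 1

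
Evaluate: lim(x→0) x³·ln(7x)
This is a 0·∞ indeterminate form.

Rewrite 0·∞ as a quotient (0/0 or ∞/∞ form), then apply L'Hôpital's rule:
  lim(x→0) x³·ln(7x) = 0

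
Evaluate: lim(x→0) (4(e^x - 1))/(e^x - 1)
This is a 0/0 indeterminate form.

Apply L'Hôpital's rule: differentiate numerator and denominator separately.
  f(x) = 4·e^(x) - 4   ⇒   f'(x) = 4·e^(x)
  g(x) = e^(x) - 1   ⇒   g'(x) = e^(x)
  lim(x→0) f'(x)/g'(x) = lim(x→0) (4·e^(x))/(e^(x))
  = 4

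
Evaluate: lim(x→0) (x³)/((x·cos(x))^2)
This is a 0/0 indeterminate form.

Apply L'Hôpital's rule: differentiate numerator and denominator separately.
  f(x) = x^3   ⇒   f'(x) = 3·x^2
  g(x) = x^2·cos(x)^2   ⇒   g'(x) = -2·x^2·sin(x)·cos(x) + 2·x·cos(x)^2
  lim(x→0) f'(x)/g'(x) = lim(x→0) (3·x^2)/(-2·x^2·sin(x)·cos(x) + 2·x·cos(x)^2)
  = 0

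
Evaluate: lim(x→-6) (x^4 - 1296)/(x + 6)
This is a standard limit.

Factor or rationalize the expression:
  lim(x→-6) (x^4 - 1296)/(x + 6) = -864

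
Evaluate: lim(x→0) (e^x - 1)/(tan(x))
This is a 0/0 indeterminate form.

Apply L'Hôpital's rule: differentiate numerator and denominator separately.
  f(x) = e^(x) - 1   ⇒   f'(x) = e^(x)
  g(x) = tan(x)   ⇒   g'(x) = tan(x)^2 + 1
  lim(x→0) f'(x)/g'(x) = lim(x→0) (e^(x))/(tan(x)^2 + 1)
  = 1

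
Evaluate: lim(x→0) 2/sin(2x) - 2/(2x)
This is an ∞-∞ indeterminate form.

Combine fractions or rationalize to convert ∞-∞ to 0/0 form:
  lim(x→0) 2/sin(2x) - 2/(2x) = 0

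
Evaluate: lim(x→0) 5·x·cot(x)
This is a 0·∞ indeterminate form.

Rewrite 0·∞ as a quotient (0/0 or ∞/∞ form), then apply L'Hôpital's rule:
  lim(x→0) 5·x·cot(x) = 5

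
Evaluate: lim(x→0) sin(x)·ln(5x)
This is a 0·∞ indeterminate form.

Rewrite 0·∞ as a quotient (0/0 or ∞/∞ form), then apply L'Hôpital's rule:
  lim(x→0) sin(x)·ln(5x) = 0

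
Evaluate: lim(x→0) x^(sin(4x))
This is an exponential indeterminate form.

For exponential indeterminate forms, take the natural log:
  Let L = lim(x→0) x^(sin(4x))
  Then ln(L) = lim(x→0) [exponent × ln(base)]
  Evaluate using L'Hôpital or standard limits, then exponentiate.
  L = 1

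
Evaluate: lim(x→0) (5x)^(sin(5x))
This is an exponential indeterminate form.

For exponential indeterminate forms, take the natural log:
  Let L = lim(x→0) (5x)^(sin(5x))
  Then ln(L) = lim(x→0) [exponent × ln(base)]
  Evaluate using L'Hôpital or standard limits, then exponentiate.
  L = 1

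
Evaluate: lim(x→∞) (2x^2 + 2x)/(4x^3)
This is an ∞/∞ indeterminate form.

Apply L'Hôpital's rule: differentiate numerator and denominator separately.
  f(x) = 2·x^2 + 2·x   ⇒   f'(x) = 4·x + 2
  g(x) = 4·x^3   ⇒   g'(x) = 12·x^2
  lim(x→∞) f'(x)/g'(x) = lim(x→∞) (4·x + 2)/(12·x^2)
  = 0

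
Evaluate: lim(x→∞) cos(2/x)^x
This is an exponential indeterminate form.

For exponential indeterminate forms, take the natural log:
  Let L = lim(x→∞) cos(2/x)^x
  Then ln(L) = lim(x→∞) [exponent × ln(base)]
  Evaluate using L'Hôpital or standard limits, then exponentiate.
  L = 1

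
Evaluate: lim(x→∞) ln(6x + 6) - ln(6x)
This is an ∞-∞ indeterminate form.

Combine fractions or rationalize to convert ∞-∞ to 0/0 form:
  lim(x→∞) ln(6x + 6) - ln(6x) = 0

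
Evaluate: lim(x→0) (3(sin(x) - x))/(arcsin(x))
This is a 0/0 indeterminate form.

Apply L'Hôpital's rule: differentiate numerator and denominator separately.
  f(x) = -3·x + 3·sin(x)   ⇒   f'(x) = 3·cos(x) - 3
  g(x) = asin(x)   ⇒   g'(x) = 1/sqrt(1 - x^2)
  lim(x→0) f'(x)/g'(x) = lim(x→0) (3·cos(x) - 3)/(1/sqrt(1 - x^2))
  = 0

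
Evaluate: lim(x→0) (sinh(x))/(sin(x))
This is a 0/0 indeterminate form.

Apply L'Hôpital's rule: differentiate numerator and denominator separately.
  f(x) = sinh(x)   ⇒   f'(x) = cosh(x)
  g(x) = sin(x)   ⇒   g'(x) = cos(x)
  lim(x→0) f'(x)/g'(x) = lim(x→0) (cosh(x))/(cos(x))
  = 1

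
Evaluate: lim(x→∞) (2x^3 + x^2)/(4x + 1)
This is an ∞/∞ indeterminate form.

Apply L'Hôpital's rule: differentiate numerator and denominator separately.
  f(x) = 2·x^3 + x^2   ⇒   f'(x) = 6·x^2 + 2·x
  g(x) = 4·x + 1   ⇒   g'(x) = 4
  lim(x→∞) f'(x)/g'(x) = lim(x→∞) (6·x^2 + 2·x)/(4)
  = ∞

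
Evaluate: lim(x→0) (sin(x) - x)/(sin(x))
This is a 0/0 indeterminate form.

Apply L'Hôpital's rule: differentiate numerator and denominator separately.
  f(x) = -x + sin(x)   ⇒   f'(x) = cos(x) - 1
  g(x) = sin(x)   ⇒   g'(x) = cos(x)
  lim(x→0) f'(x)/g'(x) = lim(x→0) (cos(x) - 1)/(cos(x))
  = 0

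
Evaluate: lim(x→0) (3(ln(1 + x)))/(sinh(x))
This is a 0/0 indeterminate form.

Apply L'Hôpital's rule: differentiate numerator and denominator separately.
  f(x) = 3·ln(x + 1)   ⇒   f'(x) = 3/(x + 1)
  g(x) = sinh(x)   ⇒   g'(x) = cosh(x)
  lim(x→0) f'(x)/g'(x) = lim(x→0) (3/(x + 1))/(cosh(x))
  = 3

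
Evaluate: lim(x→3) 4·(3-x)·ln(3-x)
This is a 0·∞ indeterminate form.

Rewrite 0·∞ as a quotient (0/0 or ∞/∞ form), then apply L'Hôpital's rule:
  lim(x→3) 4·(3-x)·ln(3-x) = 0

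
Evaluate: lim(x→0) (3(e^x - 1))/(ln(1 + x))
This is a 0/0 indeterminate form.

Apply L'Hôpital's rule: differentiate numerator and denominator separately.
  f(x) = 3·e^(x) - 3   ⇒   f'(x) = 3·e^(x)
  g(x) = ln(x + 1)   ⇒   g'(x) = 1/(x + 1)
  lim(x→0) f'(x)/g'(x) = lim(x→0) (3·e^(x))/(1/(x + 1))
  = 3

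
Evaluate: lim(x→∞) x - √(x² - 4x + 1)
This is an ∞-∞ indeterminate form.

Combine fractions or rationalize to convert ∞-∞ to 0/0 form:
  lim(x→∞) x - √(x² - 4x + 1) = 2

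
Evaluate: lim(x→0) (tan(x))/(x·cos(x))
This is a 0/0 indeterminate form.

Apply L'Hôpital's rule: differentiate numerator and denominator separately.
  f(x) = tan(x)   ⇒   f'(x) = tan(x)^2 + 1
  g(x) = x·cos(x)   ⇒   g'(x) = -x·sin(x) + cos(x)
  lim(x→0) f'(x)/g'(x) = lim(x→0) (tan(x)^2 + 1)/(-x·sin(x) + cos(x))
  = 1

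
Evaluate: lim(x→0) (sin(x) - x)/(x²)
This is a 0/0 indeterminate form.

Apply L'Hôpital's rule: differentiate numerator and denominator separately.
  f(x) = -x + sin(x)   ⇒   f'(x) = cos(x) - 1
  g(x) = x^2   ⇒   g'(x) = 2·x
  lim(x→0) f'(x)/g'(x) = lim(x→0) (cos(x) - 1)/(2·x)
  = 0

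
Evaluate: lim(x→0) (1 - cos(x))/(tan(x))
This is a 0/0 indeterminate form.

Apply L'Hôpital's rule: differentiate numerator and denominator separately.
  f(x) = 1 - cos(x)   ⇒   f'(x) = sin(x)
  g(x) = tan(x)   ⇒   g'(x) = tan(x)^2 + 1
  lim(x→0) f'(x)/g'(x) = lim(x→0) (sin(x))/(tan(x)^2 + 1)
  = 0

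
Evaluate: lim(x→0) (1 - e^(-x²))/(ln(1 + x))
This is a 0/0 indeterminate form.

Apply L'Hôpital's rule: differentiate numerator and denominator separately.
  f(x) = 1 - e^(-x^2)   ⇒   f'(x) = 2·x·e^(-x^2)
  g(x) = ln(x + 1)   ⇒   g'(x) = 1/(x + 1)
  lim(x→0) f'(x)/g'(x) = lim(x→0) (2·x·e^(-x^2))/(1/(x + 1))
  = 0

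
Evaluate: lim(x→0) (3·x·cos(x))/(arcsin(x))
This is a 0/0 indeterminate form.

Apply L'Hôpital's rule: differentiate numerator and denominator separately.
  f(x) = 3·x·cos(x)   ⇒   f'(x) = -3·x·sin(x) + 3·cos(x)
  g(x) = asin(x)   ⇒   g'(x) = 1/sqrt(1 - x^2)
  lim(x→0) f'(x)/g'(x) = lim(x→0) (-3·x·sin(x) + 3·cos(x))/(1/sqrt(1 - x^2))
  = 3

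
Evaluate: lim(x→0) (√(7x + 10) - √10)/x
This is a standard limit.

Factor or rationalize the expression:
  lim(x→0) (√(7x + 10) - √10)/x = 7·sqrt(10)/20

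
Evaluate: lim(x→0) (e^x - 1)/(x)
This is a 0/0 indeterminate form.

Apply L'Hôpital's rule: differentiate numerator and denominator separately.
  f(x) = e^(x) - 1   ⇒   f'(x) = e^(x)
  g(x) = x   ⇒   g'(x) = 1
  lim(x→0) f'(x)/g'(x) = lim(x→0) (e^(x))/(1)
  = 1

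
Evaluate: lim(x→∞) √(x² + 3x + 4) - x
This is an ∞-∞ indeterminate form.

Combine fractions or rationalize to convert ∞-∞ to 0/0 form:
  lim(x→∞) √(x² + 3x + 4) - x = 3/2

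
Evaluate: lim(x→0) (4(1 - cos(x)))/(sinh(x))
This is a 0/0 indeterminate form.

Apply L'Hôpital's rule: differentiate numerator and denominator separately.
  f(x) = 4 - 4·cos(x)   ⇒   f'(x) = 4·sin(x)
  g(x) = sinh(x)   ⇒   g'(x) = cosh(x)
  lim(x→0) f'(x)/g'(x) = lim(x→0) (4·sin(x))/(cosh(x))
  = 0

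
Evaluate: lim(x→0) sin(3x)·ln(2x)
This is a 0·∞ indeterminate form.

Rewrite 0·∞ as a quotient (0/0 or ∞/∞ form), then apply L'Hôpital's rule:
  lim(x→0) sin(3x)·ln(2x) = 0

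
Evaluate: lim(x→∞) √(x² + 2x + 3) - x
This is an ∞-∞ indeterminate form.

Combine fractions or rationalize to convert ∞-∞ to 0/0 form:
  lim(x→∞) √(x² + 2x + 3) - x = 1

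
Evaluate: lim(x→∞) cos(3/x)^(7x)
This is an exponential indeterminate form.

For exponential indeterminate forms, take the natural log:
  Let L = lim(x→∞) cos(3/x)^(7x)
  Then ln(L) = lim(x→∞) [exponent × ln(base)]
  Evaluate using L'Hôpital or standard limits, then exponentiate.
  L = 1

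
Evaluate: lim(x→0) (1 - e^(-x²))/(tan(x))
This is a 0/0 indeterminate form.

Apply L'Hôpital's rule: differentiate numerator and denominator separately.
  f(x) = 1 - e^(-x^2)   ⇒   f'(x) = 2·x·e^(-x^2)
  g(x) = tan(x)   ⇒   g'(x) = tan(x)^2 + 1
  lim(x→0) f'(x)/g'(x) = lim(x→0) (2·x·e^(-x^2))/(tan(x)^2 + 1)
  = 0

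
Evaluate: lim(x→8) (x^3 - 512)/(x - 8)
This is a standard limit.

Factor or rationalize the expression:
  lim(x→8) (x^3 - 512)/(x - 8) = 192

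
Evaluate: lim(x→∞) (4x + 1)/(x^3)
This is an ∞/∞ indeterminate form.

Apply L'Hôpital's rule: differentiate numerator and denominator separately.
  f(x) = 4·x + 1   ⇒   f'(x) = 4
  g(x) = x^3   ⇒   g'(x) = 3·x^2
  lim(x→∞) f'(x)/g'(x) = lim(x→∞) (4)/(3·x^2)
  = 0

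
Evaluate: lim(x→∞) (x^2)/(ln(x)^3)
This is an ∞/∞ indeterminate form.

Apply L'Hôpital's rule: differentiate numerator and denominator separately.
  f(x) = x^2   ⇒   f'(x) = 2·x
  g(x) = ln(x)^3   ⇒   g'(x) = 3·ln(x)^2/x
  lim(x→∞) f'(x)/g'(x) = lim(x→∞) (2·x)/(3·ln(x)^2/x)
  = ∞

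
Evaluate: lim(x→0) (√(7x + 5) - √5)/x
This is a standard limit.

Factor or rationalize the expression:
  lim(x→0) (√(7x + 5) - √5)/x = 7·sqrt(5)/10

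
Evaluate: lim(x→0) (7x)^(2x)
This is an exponential indeterminate form.

For exponential indeterminate forms, take the natural log:
  Let L = lim(x→0) (7x)^(2x)
  Then ln(L) = lim(x→0) [exponent × ln(base)]
  Evaluate using L'Hôpital or standard limits, then exponentiate.
  L = 1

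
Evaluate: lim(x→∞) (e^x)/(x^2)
This is an ∞/∞ indeterminate form.

Apply L'Hôpital's rule: differentiate numerator and denominator separately.
  f(x) = e^(x)   ⇒   f'(x) = e^(x)
  g(x) = x^2   ⇒   g'(x) = 2·x
  lim(x→∞) f'(x)/g'(x) = lim(x→∞) (e^(x))/(2·x)
  = ∞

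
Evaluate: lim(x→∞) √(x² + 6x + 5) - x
This is an ∞-∞ indeterminate form.

Combine fractions or rationalize to convert ∞-∞ to 0/0 form:
  lim(x→∞) √(x² + 6x + 5) - x = 3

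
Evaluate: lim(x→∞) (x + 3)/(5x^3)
This is an ∞/∞ indeterminate form.

Apply L'Hôpital's rule: differentiate numerator and denominator separately.
  f(x) = x + 3   ⇒   f'(x) = 1
  g(x) = 5·x^3   ⇒   g'(x) = 15·x^2
  lim(x→∞) f'(x)/g'(x) = lim(x→∞) (1)/(15·x^2)
  = 0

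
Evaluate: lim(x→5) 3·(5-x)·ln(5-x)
This is a 0·∞ indeterminate form.

Rewrite 0·∞ as a quotient (0/0 or ∞/∞ form), then apply L'Hôpital's rule:
  lim(x→5) 3·(5-x)·ln(5-x) = 0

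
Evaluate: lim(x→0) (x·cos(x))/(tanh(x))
This is a 0/0 indeterminate form.

Apply L'Hôpital's rule: differentiate numerator and denominator separately.
  f(x) = x·cos(x)   ⇒   f'(x) = -x·sin(x) + cos(x)
  g(x) = tanh(x)   ⇒   g'(x) = 1 - tanh(x)^2
  lim(x→0) f'(x)/g'(x) = lim(x→0) (-x·sin(x) + cos(x))/(1 - tanh(x)^2)
  = 1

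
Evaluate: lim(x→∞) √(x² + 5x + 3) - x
This is an ∞-∞ indeterminate form.

Combine fractions or rationalize to convert ∞-∞ to 0/0 form:
  lim(x→∞) √(x² + 5x + 3) - x = 5/2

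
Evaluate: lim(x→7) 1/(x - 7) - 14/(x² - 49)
This is an ∞-∞ indeterminate form.

Combine fractions or rationalize to convert ∞-∞ to 0/0 form:
  lim(x→7) 1/(x - 7) - 14/(x² - 49) = 1/14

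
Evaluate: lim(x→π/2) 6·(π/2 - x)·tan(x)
This is a 0·∞ indeterminate form.

Rewrite 0·∞ as a quotient (0/0 or ∞/∞ form), then apply L'Hôpital's rule:
  lim(x→π/2) 6·(π/2 - x)·tan(x) = 6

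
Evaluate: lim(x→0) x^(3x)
This is an exponential indeterminate form.

For exponential indeterminate forms, take the natural log:
  Let L = lim(x→0) x^(3x)
  Then ln(L) = lim(x→0) [exponent × ln(base)]
  Evaluate using L'Hôpital or standard limits, then exponentiate.
  L = 1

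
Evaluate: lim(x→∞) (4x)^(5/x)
This is an exponential indeterminate form.

For exponential indeterminate forms, take the natural log:
  Let L = lim(x→∞) (4x)^(5/x)
  Then ln(L) = lim(x→∞) [exponent × ln(base)]
  Evaluate using L'Hôpital or standard limits, then exponentiate.
  L = 1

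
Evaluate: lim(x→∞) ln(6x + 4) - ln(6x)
This is an ∞-∞ indeterminate form.

Combine fractions or rationalize to convert ∞-∞ to 0/0 form:
  lim(x→∞) ln(6x + 4) - ln(6x) = 0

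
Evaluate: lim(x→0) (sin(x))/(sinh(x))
This is a 0/0 indeterminate form.

Apply L'Hôpital's rule: differentiate numerator and denominator separately.
  f(x) = sin(x)   ⇒   f'(x) = cos(x)
  g(x) = sinh(x)   ⇒   g'(x) = cosh(x)
  lim(x→0) f'(x)/g'(x) = lim(x→0) (cos(x))/(cosh(x))
  = 1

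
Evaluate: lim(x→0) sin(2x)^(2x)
This is an exponential indeterminate form.

For exponential indeterminate forms, take the natural log:
  Let L = lim(x→0) sin(2x)^(2x)
  Then ln(L) = lim(x→0) [exponent × ln(base)]
  Evaluate using L'Hôpital or standard limits, then exponentiate.
  L = 1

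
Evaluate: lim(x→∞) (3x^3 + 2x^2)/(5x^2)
This is an ∞/∞ indeterminate form.

Apply L'Hôpital's rule: differentiate numerator and denominator separately.
  f(x) = 3·x^3 + 2·x^2   ⇒   f'(x) = 9·x^2 + 4·x
  g(x) = 5·x^2   ⇒   g'(x) = 10·x
  lim(x→∞) f'(x)/g'(x) = lim(x→∞) (9·x^2 + 4·x)/(10·x)
  = ∞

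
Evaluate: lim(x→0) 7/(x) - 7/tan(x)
This is an ∞-∞ indeterminate form.

Combine fractions or rationalize to convert ∞-∞ to 0/0 form:
  lim(x→0) 7/(x) - 7/tan(x) = 0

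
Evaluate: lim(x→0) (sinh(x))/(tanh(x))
This is a 0/0 indeterminate form.

Apply L'Hôpital's rule: differentiate numerator and denominator separately.
  f(x) = sinh(x)   ⇒   f'(x) = cosh(x)
  g(x) = tanh(x)   ⇒   g'(x) = 1 - tanh(x)^2
  lim(x→0) f'(x)/g'(x) = lim(x→0) (cosh(x))/(1 - tanh(x)^2)
  = 1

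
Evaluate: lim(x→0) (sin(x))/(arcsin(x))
This is a 0/0 indeterminate form.

Apply L'Hôpital's rule: differentiate numerator and denominator separately.
  f(x) = sin(x)   ⇒   f'(x) = cos(x)
  g(x) = asin(x)   ⇒   g'(x) = 1/sqrt(1 - x^2)
  lim(x→0) f'(x)/g'(x) = lim(x→0) (cos(x))/(1/sqrt(1 - x^2))
  = 1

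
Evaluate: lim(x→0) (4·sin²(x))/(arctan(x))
This is a 0/0 indeterminate form.

Apply L'Hôpital's rule: differentiate numerator and denominator separately.
  f(x) = 4·sin(x)^2   ⇒   f'(x) = 8·sin(x)·cos(x)
  g(x) = atan(x)   ⇒   g'(x) = 1/(x^2 + 1)
  lim(x→0) f'(x)/g'(x) = lim(x→0) (8·sin(x)·cos(x))/(1/(x^2 + 1))
  = 0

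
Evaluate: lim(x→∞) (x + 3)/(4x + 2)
This is an ∞/∞ indeterminate form.

Apply L'Hôpital's rule: differentiate numerator and denominator separately.
  f(x) = x + 3   ⇒   f'(x) = 1
  g(x) = 4·x + 2   ⇒   g'(x) = 4
  lim(x→∞) f'(x)/g'(x) = lim(x→∞) (1)/(4)
  = 1/4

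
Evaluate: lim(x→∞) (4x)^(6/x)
This is an exponential indeterminate form.

For exponential indeterminate forms, take the natural log:
  Let L = lim(x→∞) (4x)^(6/x)
  Then ln(L) = lim(x→∞) [exponent × ln(base)]
  Evaluate using L'Hôpital or standard limits, then exponentiate.
  L = 1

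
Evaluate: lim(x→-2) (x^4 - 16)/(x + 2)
This is a standard limit.

Factor or rationalize the expression:
  lim(x→-2) (x^4 - 16)/(x + 2) = -32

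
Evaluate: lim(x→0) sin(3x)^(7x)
This is an exponential indeterminate form.

For exponential indeterminate forms, take the natural log:
  Let L = lim(x→0) sin(3x)^(7x)
  Then ln(L) = lim(x→0) [exponent × ln(base)]
  Evaluate using L'Hôpital or standard limits, then exponentiate.
  L = 1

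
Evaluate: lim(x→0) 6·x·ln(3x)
This is a 0·∞ indeterminate form.

Rewrite 0·∞ as a quotient (0/0 or ∞/∞ form), then apply L'Hôpital's rule:
  lim(x→0) 6·x·ln(3x) = 0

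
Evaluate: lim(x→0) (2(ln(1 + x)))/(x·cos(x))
This is a 0/0 indeterminate form.

Apply L'Hôpital's rule: differentiate numerator and denominator separately.
  f(x) = 2·ln(x + 1)   ⇒   f'(x) = 2/(x + 1)
  g(x) = x·cos(x)   ⇒   g'(x) = -x·sin(x) + cos(x)
  lim(x→0) f'(x)/g'(x) = lim(x→0) (2/(x + 1))/(-x·sin(x) + cos(x))
  = 2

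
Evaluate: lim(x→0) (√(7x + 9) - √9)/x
This is a standard limit.

Factor or rationalize the expression:
  lim(x→0) (√(7x + 9) - √9)/x = 7/6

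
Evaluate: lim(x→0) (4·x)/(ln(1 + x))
This is a 0/0 indeterminate form.

Apply L'Hôpital's rule: differentiate numerator and denominator separately.
  f(x) = 4·x   ⇒   f'(x) = 4
  g(x) = ln(x + 1)   ⇒   g'(x) = 1/(x + 1)
  lim(x→0) f'(x)/g'(x) = lim(x→0) (4)/(1/(x + 1))
  = 4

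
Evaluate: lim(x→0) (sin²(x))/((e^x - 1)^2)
This is a 0/0 indeterminate form.

Apply L'Hôpital's rule: differentiate numerator and denominator separately.
  f(x) = sin(x)^2   ⇒   f'(x) = 2·sin(x)·cos(x)
  g(x) = (e^(x) - 1)^2   ⇒   g'(x) = 2·(e^(x) - 1)·e^(x)
  lim(x→0) f'(x)/g'(x) = lim(x→0) (2·sin(x)·cos(x))/(2·(e^(x) - 1)·e^(x))
  = 1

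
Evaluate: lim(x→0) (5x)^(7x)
This is an exponential indeterminate form.

For exponential indeterminate forms, take the natural log:
  Let L = lim(x→0) (5x)^(7x)
  Then ln(L) = lim(x→0) [exponent × ln(base)]
  Evaluate using L'Hôpital or standard limits, then exponentiate.
  L = 1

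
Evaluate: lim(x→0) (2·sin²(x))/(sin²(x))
This is a 0/0 indeterminate form.

Apply L'Hôpital's rule: differentiate numerator and denominator separately.
  f(x) = 2·sin(x)^2   ⇒   f'(x) = 4·sin(x)·cos(x)
  g(x) = sin(x)^2   ⇒   g'(x) = 2·sin(x)·cos(x)
  lim(x→0) f'(x)/g'(x) = lim(x→0) (4·sin(x)·cos(x))/(2·sin(x)·cos(x))
  = 2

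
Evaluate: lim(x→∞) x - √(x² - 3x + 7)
This is an ∞-∞ indeterminate form.

Combine fractions or rationalize to convert ∞-∞ to 0/0 form:
  lim(x→∞) x - √(x² - 3x + 7) = 3/2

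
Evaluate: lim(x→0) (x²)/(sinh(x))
This is a 0/0 indeterminate form.

Apply L'Hôpital's rule: differentiate numerator and denominator separately.
  f(x) = x^2   ⇒   f'(x) = 2·x
  g(x) = sinh(x)   ⇒   g'(x) = cosh(x)
  lim(x→0) f'(x)/g'(x) = lim(x→0) (2·x)/(cosh(x))
  = 0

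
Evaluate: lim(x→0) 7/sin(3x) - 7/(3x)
This is an ∞-∞ indeterminate form.

Combine fractions or rationalize to convert ∞-∞ to 0/0 form:
  lim(x→0) 7/sin(3x) - 7/(3x) = 0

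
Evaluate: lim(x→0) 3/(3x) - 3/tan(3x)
This is an ∞-∞ indeterminate form.

Combine fractions or rationalize to convert ∞-∞ to 0/0 form:
  lim(x→0) 3/(3x) - 3/tan(3x) = 0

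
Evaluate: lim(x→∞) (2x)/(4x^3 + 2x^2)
This is an ∞/∞ indeterminate form.

Apply L'Hôpital's rule: differentiate numerator and denominator separately.
  f(x) = 2·x   ⇒   f'(x) = 2
  g(x) = 4·x^3 + 2·x^2   ⇒   g'(x) = 12·x^2 + 4·x
  lim(x→∞) f'(x)/g'(x) = lim(x→∞) (2)/(12·x^2 + 4·x)
  = 0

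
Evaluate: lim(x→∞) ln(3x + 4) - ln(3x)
This is an ∞-∞ indeterminate form.

Combine fractions or rationalize to convert ∞-∞ to 0/0 form:
  lim(x→∞) ln(3x + 4) - ln(3x) = 0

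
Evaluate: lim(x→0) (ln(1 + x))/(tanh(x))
This is a 0/0 indeterminate form.

Apply L'Hôpital's rule: differentiate numerator and denominator separately.
  f(x) = ln(x + 1)   ⇒   f'(x) = 1/(x + 1)
  g(x) = tanh(x)   ⇒   g'(x) = 1 - tanh(x)^2
  lim(x→0) f'(x)/g'(x) = lim(x→0) (1/(x + 1))/(1 - tanh(x)^2)
  = 1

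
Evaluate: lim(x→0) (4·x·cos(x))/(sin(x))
This is a 0/0 indeterminate form.

Apply L'Hôpital's rule: differentiate numerator and denominator separately.
  f(x) = 4·x·cos(x)   ⇒   f'(x) = -4·x·sin(x) + 4·cos(x)
  g(x) = sin(x)   ⇒   g'(x) = cos(x)
  lim(x→0) f'(x)/g'(x) = lim(x→0) (-4·x·sin(x) + 4·cos(x))/(cos(x))
  = 4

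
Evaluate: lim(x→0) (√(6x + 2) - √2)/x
This is a standard limit.

Factor or rationalize the expression:
  lim(x→0) (√(6x + 2) - √2)/x = 3·sqrt(2)/2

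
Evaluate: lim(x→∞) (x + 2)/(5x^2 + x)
This is an ∞/∞ indeterminate form.

Apply L'Hôpital's rule: differentiate numerator and denominator separately.
  f(x) = x + 2   ⇒   f'(x) = 1
  g(x) = 5·x^2 + x   ⇒   g'(x) = 10·x + 1
  lim(x→∞) f'(x)/g'(x) = lim(x→∞) (1)/(10·x + 1)
  = 0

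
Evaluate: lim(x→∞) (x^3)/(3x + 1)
This is an ∞/∞ indeterminate form.

Apply L'Hôpital's rule: differentiate numerator and denominator separately.
  f(x) = x^3   ⇒   f'(x) = 3·x^2
  g(x) = 3·x + 1   ⇒   g'(x) = 3
  lim(x→∞) f'(x)/g'(x) = lim(x→∞) (3·x^2)/(3)
  = ∞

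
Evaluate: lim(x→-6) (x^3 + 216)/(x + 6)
This is a standard limit.

Factor or rationalize the expression:
  lim(x→-6) (x^3 + 216)/(x + 6) = 108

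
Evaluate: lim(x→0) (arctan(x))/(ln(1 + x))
This is a 0/0 indeterminate form.

Apply L'Hôpital's rule: differentiate numerator and denominator separately.
  f(x) = atan(x)   ⇒   f'(x) = 1/(x^2 + 1)
  g(x) = ln(x + 1)   ⇒   g'(x) = 1/(x + 1)
  lim(x→0) f'(x)/g'(x) = lim(x→0) (1/(x^2 + 1))/(1/(x + 1))
  = 1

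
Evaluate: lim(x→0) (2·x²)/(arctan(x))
This is a 0/0 indeterminate form.

Apply L'Hôpital's rule: differentiate numerator and denominator separately.
  f(x) = 2·x^2   ⇒   f'(x) = 4·x
  g(x) = atan(x)   ⇒   g'(x) = 1/(x^2 + 1)
  lim(x→0) f'(x)/g'(x) = lim(x→0) (4·x)/(1/(x^2 + 1))
  = 0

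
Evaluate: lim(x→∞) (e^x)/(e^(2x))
This is an ∞/∞ indeterminate form.

Apply L'Hôpital's rule: differentiate numerator and denominator separately.
  f(x) = e^(x)   ⇒   f'(x) = e^(x)
  g(x) = e^(2·x)   ⇒   g'(x) = 2·e^(2·x)
  lim(x→∞) f'(x)/g'(x) = lim(x→∞) (e^(x))/(2·e^(2·x))
  = 0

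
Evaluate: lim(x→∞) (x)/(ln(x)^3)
This is an ∞/∞ indeterminate form.

Apply L'Hôpital's rule: differentiate numerator and denominator separately.
  f(x) = x   ⇒   f'(x) = 1
  g(x) = ln(x)^3   ⇒   g'(x) = 3·ln(x)^2/x
  lim(x→∞) f'(x)/g'(x) = lim(x→∞) (1)/(3·ln(x)^2/x)
  = ∞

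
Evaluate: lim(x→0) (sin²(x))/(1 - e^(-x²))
This is a 0/0 indeterminate form.

Apply L'Hôpital's rule: differentiate numerator and denominator separately.
  f(x) = sin(x)^2   ⇒   f'(x) = 2·sin(x)·cos(x)
  g(x) = 1 - e^(-x^2)   ⇒   g'(x) = 2·x·e^(-x^2)
  lim(x→0) f'(x)/g'(x) = lim(x→0) (2·sin(x)·cos(x))/(2·x·e^(-x^2))
  = 1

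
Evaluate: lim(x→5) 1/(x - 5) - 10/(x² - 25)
This is an ∞-∞ indeterminate form.

Combine fractions or rationalize to convert ∞-∞ to 0/0 form:
  lim(x→5) 1/(x - 5) - 10/(x² - 25) = 1/10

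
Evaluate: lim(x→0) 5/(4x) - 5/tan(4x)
This is an ∞-∞ indeterminate form.

Combine fractions or rationalize to convert ∞-∞ to 0/0 form:
  lim(x→0) 5/(4x) - 5/tan(4x) = 0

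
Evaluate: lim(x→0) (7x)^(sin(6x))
This is an exponential indeterminate form.

For exponential indeterminate forms, take the natural log:
  Let L = lim(x→0) (7x)^(sin(6x))
  Then ln(L) = lim(x→0) [exponent × ln(base)]
  Evaluate using L'Hôpital or standard limits, then exponentiate.
  L = 1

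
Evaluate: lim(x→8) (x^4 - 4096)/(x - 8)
This is a standard limit.

Factor or rationalize the expression:
  lim(x→8) (x^4 - 4096)/(x - 8) = 2048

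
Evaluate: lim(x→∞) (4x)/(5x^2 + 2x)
This is an ∞/∞ indeterminate form.

Apply L'Hôpital's rule: differentiate numerator and denominator separately.
  f(x) = 4·x   ⇒   f'(x) = 4
  g(x) = 5·x^2 + 2·x   ⇒   g'(x) = 10·x + 2
  lim(x→∞) f'(x)/g'(x) = lim(x→∞) (4)/(10·x + 2)
  = 0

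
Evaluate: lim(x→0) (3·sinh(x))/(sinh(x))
This is a 0/0 indeterminate form.

Apply L'Hôpital's rule: differentiate numerator and denominator separately.
  f(x) = 3·sinh(x)   ⇒   f'(x) = 3·cosh(x)
  g(x) = sinh(x)   ⇒   g'(x) = cosh(x)
  lim(x→0) f'(x)/g'(x) = lim(x→0) (3·cosh(x))/(cosh(x))
  = 3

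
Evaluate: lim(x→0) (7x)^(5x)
This is an exponential indeterminate form.

For exponential indeterminate forms, take the natural log:
  Let L = lim(x→0) (7x)^(5x)
  Then ln(L) = lim(x→0) [exponent × ln(base)]
  Evaluate using L'Hôpital or standard limits, then exponentiate.
  L = 1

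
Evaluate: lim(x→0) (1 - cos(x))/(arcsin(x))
This is a 0/0 indeterminate form.

Apply L'Hôpital's rule: differentiate numerator and denominator separately.
  f(x) = 1 - cos(x)   ⇒   f'(x) = sin(x)
  g(x) = asin(x)   ⇒   g'(x) = 1/sqrt(1 - x^2)
  lim(x→0) f'(x)/g'(x) = lim(x→0) (sin(x))/(1/sqrt(1 - x^2))
  = 0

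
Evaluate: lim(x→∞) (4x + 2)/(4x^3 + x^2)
This is an ∞/∞ indeterminate form.

Apply L'Hôpital's rule: differentiate numerator and denominator separately.
  f(x) = 4·x + 2   ⇒   f'(x) = 4
  g(x) = 4·x^3 + x^2   ⇒   g'(x) = 12·x^2 + 2·x
  lim(x→∞) f'(x)/g'(x) = lim(x→∞) (4)/(12·x^2 + 2·x)
  = 0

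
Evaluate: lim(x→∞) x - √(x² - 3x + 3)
This is an ∞-∞ indeterminate form.

Combine fractions or rationalize to convert ∞-∞ to 0/0 form:
  lim(x→∞) x - √(x² - 3x + 3) = 3/2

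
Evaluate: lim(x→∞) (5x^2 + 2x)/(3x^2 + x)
This is an ∞/∞ indeterminate form.

Apply L'Hôpital's rule: differentiate numerator and denominator separately.
  f(x) = 5·x^2 + 2·x   ⇒   f'(x) = 10·x + 2
  g(x) = 3·x^2 + x   ⇒   g'(x) = 6·x + 1
  lim(x→∞) f'(x)/g'(x) = lim(x→∞) (10·x + 2)/(6·x + 1)
  = 5/3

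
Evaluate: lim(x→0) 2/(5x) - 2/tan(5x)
This is an ∞-∞ indeterminate form.

Combine fractions or rationalize to convert ∞-∞ to 0/0 form:
  lim(x→0) 2/(5x) - 2/tan(5x) = 0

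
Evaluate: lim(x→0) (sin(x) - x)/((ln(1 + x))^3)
This is a 0/0 indeterminate form.

Apply L'Hôpital's rule: differentiate numerator and denominator separately.
  f(x) = -x + sin(x)   ⇒   f'(x) = cos(x) - 1
  g(x) = ln(x + 1)^3   ⇒   g'(x) = 3·ln(x + 1)^2/(x + 1)
  lim(x→0) f'(x)/g'(x) = lim(x→0) (cos(x) - 1)/(3·ln(x + 1)^2/(x + 1))
  = -1/6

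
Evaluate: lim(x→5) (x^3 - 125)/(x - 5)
This is a standard limit.

Factor or rationalize the expression:
  lim(x→5) (x^3 - 125)/(x - 5) = 75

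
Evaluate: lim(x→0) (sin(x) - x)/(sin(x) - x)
This is a 0/0 indeterminate form.

Apply L'Hôpital's rule: differentiate numerator and denominator separately.
  f(x) = -x + sin(x)   ⇒   f'(x) = cos(x) - 1
  g(x) = -x + sin(x)   ⇒   g'(x) = cos(x) - 1
  lim(x→0) f'(x)/g'(x) = lim(x→0) (cos(x) - 1)/(cos(x) - 1)
  = 1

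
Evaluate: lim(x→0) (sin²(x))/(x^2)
This is a 0/0 indeterminate form.

Apply L'Hôpital's rule: differentiate numerator and denominator separately.
  f(x) = sin(x)^2   ⇒   f'(x) = 2·sin(x)·cos(x)
  g(x) = x^2   ⇒   g'(x) = 2·x
  lim(x→0) f'(x)/g'(x) = lim(x→0) (2·sin(x)·cos(x))/(2·x)
  = 1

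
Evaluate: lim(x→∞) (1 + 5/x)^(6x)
This is an exponential indeterminate form.

For exponential indeterminate forms, take the natural log:
  Let L = lim(x→∞) (1 + 5/x)^(6x)
  Then ln(L) = lim(x→∞) [exponent × ln(base)]
  Evaluate using L'Hôpital or standard limits, then exponentiate.
  L = e^(30)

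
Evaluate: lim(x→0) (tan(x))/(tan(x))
This is a 0/0 indeterminate form.

Apply L'Hôpital's rule: differentiate numerator and denominator separately.
  f(x) = tan(x)   ⇒   f'(x) = tan(x)^2 + 1
  g(x) = tan(x)   ⇒   g'(x) = tan(x)^2 + 1
  lim(x→0) f'(x)/g'(x) = lim(x→0) (tan(x)^2 + 1)/(tan(x)^2 + 1)
  = 1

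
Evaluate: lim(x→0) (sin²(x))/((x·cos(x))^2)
This is a 0/0 indeterminate form.

Apply L'Hôpital's rule: differentiate numerator and denominator separately.
  f(x) = sin(x)^2   ⇒   f'(x) = 2·sin(x)·cos(x)
  g(x) = x^2·cos(x)^2   ⇒   g'(x) = -2·x^2·sin(x)·cos(x) + 2·x·cos(x)^2
  lim(x→0) f'(x)/g'(x) = lim(x→0) (2·sin(x)·cos(x))/(-2·x^2·sin(x)·cos(x) + 2·x·cos(x)^2)
  = 1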